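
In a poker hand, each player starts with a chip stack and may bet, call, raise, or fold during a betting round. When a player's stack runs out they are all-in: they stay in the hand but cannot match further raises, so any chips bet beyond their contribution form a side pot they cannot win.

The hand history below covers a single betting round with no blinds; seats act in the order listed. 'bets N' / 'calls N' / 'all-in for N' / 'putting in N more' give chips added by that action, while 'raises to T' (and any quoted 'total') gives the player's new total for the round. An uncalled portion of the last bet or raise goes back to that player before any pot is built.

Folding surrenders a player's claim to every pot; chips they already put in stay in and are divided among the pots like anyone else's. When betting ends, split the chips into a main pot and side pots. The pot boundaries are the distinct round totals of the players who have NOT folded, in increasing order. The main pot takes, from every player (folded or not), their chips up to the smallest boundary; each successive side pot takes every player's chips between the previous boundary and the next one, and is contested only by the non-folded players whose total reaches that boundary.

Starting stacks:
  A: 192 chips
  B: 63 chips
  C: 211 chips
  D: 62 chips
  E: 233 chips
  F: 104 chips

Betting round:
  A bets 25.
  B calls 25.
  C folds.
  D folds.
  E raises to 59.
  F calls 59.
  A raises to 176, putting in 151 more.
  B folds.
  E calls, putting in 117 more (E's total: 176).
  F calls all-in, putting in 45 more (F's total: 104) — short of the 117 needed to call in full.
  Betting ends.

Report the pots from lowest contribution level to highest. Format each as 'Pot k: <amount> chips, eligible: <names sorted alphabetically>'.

Pot 1: 337 chips, eligible: A, E, F
Pot 2: 144 chips, eligible: A, E

Derivation:
Contributions: A=176, B=25, E=176, F=104
Folded: B, C, D
Pot levels (distinct totals of non-folded players): 104, 176
Layer 1-104: A 104 + B 25 + E 104 + F 104 = 337 chips; eligible A, E, F
Layer 105-176: 72 each from A, E = 72*2 = 144 chips; eligible A, E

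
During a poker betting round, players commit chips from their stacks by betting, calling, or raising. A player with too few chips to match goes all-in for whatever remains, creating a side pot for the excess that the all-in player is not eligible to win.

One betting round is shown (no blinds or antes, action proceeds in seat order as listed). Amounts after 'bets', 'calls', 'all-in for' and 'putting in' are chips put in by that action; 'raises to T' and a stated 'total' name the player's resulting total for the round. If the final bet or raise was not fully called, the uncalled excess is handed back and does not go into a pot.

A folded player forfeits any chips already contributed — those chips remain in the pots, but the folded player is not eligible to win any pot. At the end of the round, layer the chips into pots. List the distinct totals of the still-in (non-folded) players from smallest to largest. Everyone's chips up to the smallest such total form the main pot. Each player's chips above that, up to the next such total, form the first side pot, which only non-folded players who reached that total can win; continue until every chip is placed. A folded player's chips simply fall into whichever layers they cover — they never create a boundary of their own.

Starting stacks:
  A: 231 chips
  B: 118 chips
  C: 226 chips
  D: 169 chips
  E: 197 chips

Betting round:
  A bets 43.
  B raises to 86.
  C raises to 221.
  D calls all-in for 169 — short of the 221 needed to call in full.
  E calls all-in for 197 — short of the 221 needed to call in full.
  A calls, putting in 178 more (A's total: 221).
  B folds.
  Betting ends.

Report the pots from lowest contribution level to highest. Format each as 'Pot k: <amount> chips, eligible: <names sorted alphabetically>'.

Pot 1: 762 chips, eligible: A, C, D, E
Pot 2: 84 chips, eligible: A, C, E
Pot 3: 48 chips, eligible: A, C

Derivation:
Contributions: A=221, B=86, C=221, D=169, E=197
Folded: B
Pot levels (distinct totals of non-folded players): 169, 197, 221
Layer 1-169: A 169 + B 86 + C 169 + D 169 + E 169 = 762 chips; eligible A, C, D, E
Layer 170-197: 28 each from A, C, E = 28*3 = 84 chips; eligible A, C, E
Layer 198-221: 24 each from A, C = 24*2 = 48 chips; eligible A, C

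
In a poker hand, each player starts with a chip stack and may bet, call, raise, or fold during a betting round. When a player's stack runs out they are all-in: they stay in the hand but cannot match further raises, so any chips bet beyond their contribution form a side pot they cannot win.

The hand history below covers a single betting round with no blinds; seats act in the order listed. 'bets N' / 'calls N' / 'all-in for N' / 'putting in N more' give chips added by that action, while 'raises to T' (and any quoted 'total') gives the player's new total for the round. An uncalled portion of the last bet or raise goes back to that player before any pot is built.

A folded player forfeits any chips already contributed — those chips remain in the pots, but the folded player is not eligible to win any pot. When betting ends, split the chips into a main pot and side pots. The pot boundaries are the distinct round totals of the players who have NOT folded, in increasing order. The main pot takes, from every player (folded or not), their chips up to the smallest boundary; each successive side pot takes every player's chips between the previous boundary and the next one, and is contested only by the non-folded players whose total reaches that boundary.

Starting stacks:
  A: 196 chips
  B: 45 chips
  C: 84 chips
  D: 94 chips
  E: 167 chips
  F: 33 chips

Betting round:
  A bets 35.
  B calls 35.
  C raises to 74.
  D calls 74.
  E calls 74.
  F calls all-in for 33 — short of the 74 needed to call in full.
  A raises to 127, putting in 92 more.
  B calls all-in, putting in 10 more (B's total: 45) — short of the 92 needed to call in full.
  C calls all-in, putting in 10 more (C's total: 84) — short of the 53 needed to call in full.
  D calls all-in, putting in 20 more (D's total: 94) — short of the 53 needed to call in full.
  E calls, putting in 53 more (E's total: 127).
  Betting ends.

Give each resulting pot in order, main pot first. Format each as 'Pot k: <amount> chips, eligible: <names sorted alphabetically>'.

Pot 1: 198 chips, eligible: A, B, C, D, E, F
Pot 2: 60 chips, eligible: A, B, C, D, E
Pot 3: 156 chips, eligible: A, C, D, E
Pot 4: 30 chips, eligible: A, D, E
Pot 5: 66 chips, eligible: A, E

Derivation:
Contributions: A=127, B=45, C=84, D=94, E=127, F=33
Pot levels (distinct totals of non-folded players): 33, 45, 84, 94, 127
Layer 1-33: 33 each from A, B, C, D, E, F = 33*6 = 198 chips; eligible A, B, C, D, E, F
Layer 34-45: 12 each from A, B, C, D, E = 12*5 = 60 chips; eligible A, B, C, D, E
Layer 46-84: 39 each from A, C, D, E = 39*4 = 156 chips; eligible A, C, D, E
Layer 85-94: 10 each from A, D, E = 10*3 = 30 chips; eligible A, D, E
Layer 95-127: 33 each from A, E = 33*2 = 66 chips; eligible A, E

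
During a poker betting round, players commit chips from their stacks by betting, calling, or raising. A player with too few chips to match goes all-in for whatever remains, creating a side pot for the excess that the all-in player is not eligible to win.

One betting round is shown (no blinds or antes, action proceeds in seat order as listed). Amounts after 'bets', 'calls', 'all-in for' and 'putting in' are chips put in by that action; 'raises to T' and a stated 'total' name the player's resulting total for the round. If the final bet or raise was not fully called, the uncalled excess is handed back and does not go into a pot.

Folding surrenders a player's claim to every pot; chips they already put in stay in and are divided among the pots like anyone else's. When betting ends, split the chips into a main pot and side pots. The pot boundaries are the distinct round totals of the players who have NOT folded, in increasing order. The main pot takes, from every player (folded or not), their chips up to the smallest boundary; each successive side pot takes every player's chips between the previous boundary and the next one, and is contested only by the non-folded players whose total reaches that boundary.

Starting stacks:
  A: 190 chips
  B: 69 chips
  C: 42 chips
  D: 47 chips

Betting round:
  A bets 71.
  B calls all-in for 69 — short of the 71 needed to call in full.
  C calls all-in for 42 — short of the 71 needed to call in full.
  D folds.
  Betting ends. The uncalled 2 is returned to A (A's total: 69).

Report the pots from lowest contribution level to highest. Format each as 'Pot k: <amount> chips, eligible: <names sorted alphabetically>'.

Pot 1: 126 chips, eligible: A, B, C
Pot 2: 54 chips, eligible: A, B

Derivation:
Contributions (after 2 returned to A): A=69, B=69, C=42
Folded: D
Pot levels (distinct totals of non-folded players): 42, 69
Layer 1-42: 42 each from A, B, C = 42*3 = 126 chips; eligible A, B, C
Layer 43-69: 27 each from A, B = 27*2 = 54 chips; eligible A, B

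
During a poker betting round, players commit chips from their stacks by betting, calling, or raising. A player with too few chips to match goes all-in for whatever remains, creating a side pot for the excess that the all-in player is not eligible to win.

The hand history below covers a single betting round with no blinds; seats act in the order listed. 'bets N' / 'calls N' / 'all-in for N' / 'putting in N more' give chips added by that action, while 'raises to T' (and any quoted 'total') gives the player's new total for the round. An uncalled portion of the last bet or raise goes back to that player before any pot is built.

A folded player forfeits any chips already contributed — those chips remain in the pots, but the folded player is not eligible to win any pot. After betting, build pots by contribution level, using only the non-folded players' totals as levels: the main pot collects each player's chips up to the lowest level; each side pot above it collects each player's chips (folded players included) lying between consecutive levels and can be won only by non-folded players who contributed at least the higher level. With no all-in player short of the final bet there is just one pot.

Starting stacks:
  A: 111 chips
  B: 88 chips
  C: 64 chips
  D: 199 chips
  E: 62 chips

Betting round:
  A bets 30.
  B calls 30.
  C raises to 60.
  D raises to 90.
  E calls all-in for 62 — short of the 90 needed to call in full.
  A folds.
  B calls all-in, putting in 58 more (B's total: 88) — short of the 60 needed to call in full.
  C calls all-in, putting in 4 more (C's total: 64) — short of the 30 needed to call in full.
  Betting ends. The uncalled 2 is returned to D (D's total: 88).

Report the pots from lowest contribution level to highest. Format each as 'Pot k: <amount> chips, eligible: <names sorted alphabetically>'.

Contributions (after 2 returned to D): A=30, B=88, C=64, D=88, E=62
Folded: A
Pot levels (distinct totals of non-folded players): 62, 64, 88
Layer 1-62: A 30 + B 62 + C 62 + D 62 + E 62 = 278 chips; eligible B, C, D, E
Layer 63-64: 2 each from B, C, D = 2*3 = 6 chips; eligible B, C, D
Layer 65-88: 24 each from B, D = 24*2 = 48 chips; eligible B, D

Pot 1: 278 chips, eligible: B, C, D, E
Pot 2: 6 chips, eligible: B, C, D
Pot 3: 48 chips, eligible: B, D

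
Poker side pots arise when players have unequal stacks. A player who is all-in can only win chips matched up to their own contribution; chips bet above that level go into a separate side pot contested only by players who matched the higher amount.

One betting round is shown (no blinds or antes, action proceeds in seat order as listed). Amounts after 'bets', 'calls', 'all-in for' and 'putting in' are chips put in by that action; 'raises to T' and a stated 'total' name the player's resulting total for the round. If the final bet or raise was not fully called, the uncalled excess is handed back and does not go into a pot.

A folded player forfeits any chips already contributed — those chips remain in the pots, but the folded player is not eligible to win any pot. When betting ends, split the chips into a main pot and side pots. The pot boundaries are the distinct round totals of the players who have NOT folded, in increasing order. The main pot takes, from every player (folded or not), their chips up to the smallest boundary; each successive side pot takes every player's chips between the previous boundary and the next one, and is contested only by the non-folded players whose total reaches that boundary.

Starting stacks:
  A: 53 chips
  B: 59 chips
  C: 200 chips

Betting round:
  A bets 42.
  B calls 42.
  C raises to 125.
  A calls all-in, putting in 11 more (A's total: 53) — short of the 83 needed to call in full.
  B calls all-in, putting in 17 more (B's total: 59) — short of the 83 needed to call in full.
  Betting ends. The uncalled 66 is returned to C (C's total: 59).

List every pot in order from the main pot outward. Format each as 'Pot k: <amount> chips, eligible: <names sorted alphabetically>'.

Pot 1: 159 chips, eligible: A, B, C
Pot 2: 12 chips, eligible: B, C

Derivation:
Contributions (after 66 returned to C): A=53, B=59, C=59
Pot levels (distinct totals of non-folded players): 53, 59
Layer 1-53: 53 each from A, B, C = 53*3 = 159 chips; eligible A, B, C
Layer 54-59: 6 each from B, C = 6*2 = 12 chips; eligible B, C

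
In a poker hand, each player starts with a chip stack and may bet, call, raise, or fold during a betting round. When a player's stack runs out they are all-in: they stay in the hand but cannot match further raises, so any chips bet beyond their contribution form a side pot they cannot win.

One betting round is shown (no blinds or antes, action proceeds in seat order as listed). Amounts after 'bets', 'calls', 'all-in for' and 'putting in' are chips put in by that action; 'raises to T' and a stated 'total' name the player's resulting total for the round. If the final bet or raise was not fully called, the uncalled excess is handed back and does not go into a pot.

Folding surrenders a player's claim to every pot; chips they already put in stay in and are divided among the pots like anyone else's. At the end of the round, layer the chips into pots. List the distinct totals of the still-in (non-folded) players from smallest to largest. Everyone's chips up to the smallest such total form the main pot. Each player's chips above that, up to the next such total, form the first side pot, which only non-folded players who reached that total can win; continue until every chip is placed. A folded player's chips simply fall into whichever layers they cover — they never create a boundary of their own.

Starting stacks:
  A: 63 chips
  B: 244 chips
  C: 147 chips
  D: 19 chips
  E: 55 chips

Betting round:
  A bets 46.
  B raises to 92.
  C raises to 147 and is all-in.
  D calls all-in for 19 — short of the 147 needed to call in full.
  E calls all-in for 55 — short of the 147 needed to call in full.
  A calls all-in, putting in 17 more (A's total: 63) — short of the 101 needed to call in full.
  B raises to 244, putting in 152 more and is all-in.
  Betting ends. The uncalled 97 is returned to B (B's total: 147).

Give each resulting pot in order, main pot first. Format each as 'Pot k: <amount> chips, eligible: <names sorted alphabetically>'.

Pot 1: 95 chips, eligible: A, B, C, D, E
Pot 2: 144 chips, eligible: A, B, C, E
Pot 3: 24 chips, eligible: A, B, C
Pot 4: 168 chips, eligible: B, C

Derivation:
Contributions (after 97 returned to B): A=63, B=147, C=147, D=19, E=55
Pot levels (distinct totals of non-folded players): 19, 55, 63, 147
Layer 1-19: 19 each from A, B, C, D, E = 19*5 = 95 chips; eligible A, B, C, D, E
Layer 20-55: 36 each from A, B, C, E = 36*4 = 144 chips; eligible A, B, C, E
Layer 56-63: 8 each from A, B, C = 8*3 = 24 chips; eligible A, B, C
Layer 64-147: 84 each from B, C = 84*2 = 168 chips; eligible B, C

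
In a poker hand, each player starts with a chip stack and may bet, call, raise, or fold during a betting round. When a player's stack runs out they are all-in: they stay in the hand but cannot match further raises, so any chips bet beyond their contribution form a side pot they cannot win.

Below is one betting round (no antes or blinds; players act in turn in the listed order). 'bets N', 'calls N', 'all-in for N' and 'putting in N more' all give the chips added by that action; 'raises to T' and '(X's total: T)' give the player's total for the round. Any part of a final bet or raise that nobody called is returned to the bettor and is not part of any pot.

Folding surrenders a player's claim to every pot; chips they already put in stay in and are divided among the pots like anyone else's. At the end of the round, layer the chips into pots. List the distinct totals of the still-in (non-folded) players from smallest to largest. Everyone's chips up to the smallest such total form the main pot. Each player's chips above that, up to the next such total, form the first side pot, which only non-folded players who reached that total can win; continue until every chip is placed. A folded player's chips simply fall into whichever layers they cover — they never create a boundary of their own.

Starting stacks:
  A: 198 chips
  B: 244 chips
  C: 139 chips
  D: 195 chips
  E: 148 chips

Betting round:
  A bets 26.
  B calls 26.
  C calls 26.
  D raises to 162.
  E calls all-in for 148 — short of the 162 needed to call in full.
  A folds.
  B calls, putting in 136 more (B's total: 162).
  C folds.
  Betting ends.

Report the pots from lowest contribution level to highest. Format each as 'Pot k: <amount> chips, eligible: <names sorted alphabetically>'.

Contributions: A=26, B=162, C=26, D=162, E=148
Folded: A, C
Pot levels (distinct totals of non-folded players): 148, 162
Layer 1-148: A 26 + B 148 + C 26 + D 148 + E 148 = 496 chips; eligible B, D, E
Layer 149-162: 14 each from B, D = 14*2 = 28 chips; eligible B, D

Pot 1: 496 chips, eligible: B, D, E
Pot 2: 28 chips, eligible: B, D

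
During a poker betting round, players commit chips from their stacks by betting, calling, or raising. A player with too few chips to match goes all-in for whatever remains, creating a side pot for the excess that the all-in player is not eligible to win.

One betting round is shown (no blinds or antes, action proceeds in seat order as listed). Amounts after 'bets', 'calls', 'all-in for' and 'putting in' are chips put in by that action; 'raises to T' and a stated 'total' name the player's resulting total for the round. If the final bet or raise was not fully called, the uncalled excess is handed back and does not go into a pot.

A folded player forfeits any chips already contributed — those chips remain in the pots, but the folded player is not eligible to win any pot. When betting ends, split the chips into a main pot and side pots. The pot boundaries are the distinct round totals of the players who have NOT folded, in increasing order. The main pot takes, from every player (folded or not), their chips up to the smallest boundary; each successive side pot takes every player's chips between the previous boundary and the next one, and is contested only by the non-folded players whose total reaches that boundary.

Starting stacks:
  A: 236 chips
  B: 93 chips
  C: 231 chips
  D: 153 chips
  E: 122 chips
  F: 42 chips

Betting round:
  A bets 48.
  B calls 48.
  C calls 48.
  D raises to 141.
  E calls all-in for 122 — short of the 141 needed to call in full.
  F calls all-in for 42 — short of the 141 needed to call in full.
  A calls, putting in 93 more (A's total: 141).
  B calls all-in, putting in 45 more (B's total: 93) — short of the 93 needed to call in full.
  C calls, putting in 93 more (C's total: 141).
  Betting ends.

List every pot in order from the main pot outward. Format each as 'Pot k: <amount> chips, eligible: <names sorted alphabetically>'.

Pot 1: 252 chips, eligible: A, B, C, D, E, F
Pot 2: 255 chips, eligible: A, B, C, D, E
Pot 3: 116 chips, eligible: A, C, D, E
Pot 4: 57 chips, eligible: A, C, D

Derivation:
Contributions: A=141, B=93, C=141, D=141, E=122, F=42
Pot levels (distinct totals of non-folded players): 42, 93, 122, 141
Layer 1-42: 42 each from A, B, C, D, E, F = 42*6 = 252 chips; eligible A, B, C, D, E, F
Layer 43-93: 51 each from A, B, C, D, E = 51*5 = 255 chips; eligible A, B, C, D, E
Layer 94-122: 29 each from A, C, D, E = 29*4 = 116 chips; eligible A, C, D, E
Layer 123-141: 19 each from A, C, D = 19*3 = 57 chips; eligible A, C, D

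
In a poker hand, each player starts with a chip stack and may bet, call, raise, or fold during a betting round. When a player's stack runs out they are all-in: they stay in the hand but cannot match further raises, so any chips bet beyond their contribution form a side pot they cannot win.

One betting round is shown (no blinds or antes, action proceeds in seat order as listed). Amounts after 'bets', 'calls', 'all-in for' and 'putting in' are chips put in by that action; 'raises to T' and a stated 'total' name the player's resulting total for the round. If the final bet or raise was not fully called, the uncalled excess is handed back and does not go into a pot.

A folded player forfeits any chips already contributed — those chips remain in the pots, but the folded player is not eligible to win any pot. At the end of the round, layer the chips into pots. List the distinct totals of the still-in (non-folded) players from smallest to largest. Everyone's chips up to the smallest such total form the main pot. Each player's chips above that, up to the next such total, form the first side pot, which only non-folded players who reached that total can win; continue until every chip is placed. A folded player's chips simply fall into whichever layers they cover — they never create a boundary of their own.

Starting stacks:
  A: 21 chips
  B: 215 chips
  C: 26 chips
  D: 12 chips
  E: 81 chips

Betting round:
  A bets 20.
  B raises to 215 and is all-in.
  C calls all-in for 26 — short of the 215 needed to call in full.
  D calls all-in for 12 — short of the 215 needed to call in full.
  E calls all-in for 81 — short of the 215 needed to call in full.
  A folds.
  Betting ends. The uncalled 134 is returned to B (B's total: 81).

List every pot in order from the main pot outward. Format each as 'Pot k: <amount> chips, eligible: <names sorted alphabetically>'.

Pot 1: 60 chips, eligible: B, C, D, E
Pot 2: 50 chips, eligible: B, C, E
Pot 3: 110 chips, eligible: B, E

Derivation:
Contributions (after 134 returned to B): A=20, B=81, C=26, D=12, E=81
Folded: A
Pot levels (distinct totals of non-folded players): 12, 26, 81
Layer 1-12: 12 each from A, B, C, D, E = 12*5 = 60 chips; eligible B, C, D, E
Layer 13-26: A 8 + B 14 + C 14 + E 14 = 50 chips; eligible B, C, E
Layer 27-81: 55 each from B, E = 55*2 = 110 chips; eligible B, E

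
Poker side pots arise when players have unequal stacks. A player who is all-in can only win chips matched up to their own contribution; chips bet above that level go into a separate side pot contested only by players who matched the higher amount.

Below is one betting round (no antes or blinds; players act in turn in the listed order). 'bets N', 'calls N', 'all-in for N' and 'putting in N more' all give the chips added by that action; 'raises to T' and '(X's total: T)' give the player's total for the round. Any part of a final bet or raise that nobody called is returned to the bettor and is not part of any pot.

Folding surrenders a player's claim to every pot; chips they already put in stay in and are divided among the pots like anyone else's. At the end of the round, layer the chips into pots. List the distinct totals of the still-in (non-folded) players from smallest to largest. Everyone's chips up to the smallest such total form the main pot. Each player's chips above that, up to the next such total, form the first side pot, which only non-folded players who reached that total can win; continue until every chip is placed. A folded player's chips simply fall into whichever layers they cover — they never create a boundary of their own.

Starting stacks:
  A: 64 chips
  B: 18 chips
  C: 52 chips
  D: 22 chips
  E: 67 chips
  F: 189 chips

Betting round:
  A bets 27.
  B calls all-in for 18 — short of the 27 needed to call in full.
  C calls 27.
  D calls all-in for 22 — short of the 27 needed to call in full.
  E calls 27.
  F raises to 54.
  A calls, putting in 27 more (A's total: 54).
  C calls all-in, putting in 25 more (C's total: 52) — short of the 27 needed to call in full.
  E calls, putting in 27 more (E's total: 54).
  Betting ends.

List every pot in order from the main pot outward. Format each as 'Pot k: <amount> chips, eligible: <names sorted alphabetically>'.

Contributions: A=54, B=18, C=52, D=22, E=54, F=54
Pot levels (distinct totals of non-folded players): 18, 22, 52, 54
Layer 1-18: 18 each from A, B, C, D, E, F = 18*6 = 108 chips; eligible A, B, C, D, E, F
Layer 19-22: 4 each from A, C, D, E, F = 4*5 = 20 chips; eligible A, C, D, E, F
Layer 23-52: 30 each from A, C, E, F = 30*4 = 120 chips; eligible A, C, E, F
Layer 53-54: 2 each from A, E, F = 2*3 = 6 chips; eligible A, E, F

Pot 1: 108 chips, eligible: A, B, C, D, E, F
Pot 2: 20 chips, eligible: A, C, D, E, F
Pot 3: 120 chips, eligible: A, C, E, F
Pot 4: 6 chips, eligible: A, E, F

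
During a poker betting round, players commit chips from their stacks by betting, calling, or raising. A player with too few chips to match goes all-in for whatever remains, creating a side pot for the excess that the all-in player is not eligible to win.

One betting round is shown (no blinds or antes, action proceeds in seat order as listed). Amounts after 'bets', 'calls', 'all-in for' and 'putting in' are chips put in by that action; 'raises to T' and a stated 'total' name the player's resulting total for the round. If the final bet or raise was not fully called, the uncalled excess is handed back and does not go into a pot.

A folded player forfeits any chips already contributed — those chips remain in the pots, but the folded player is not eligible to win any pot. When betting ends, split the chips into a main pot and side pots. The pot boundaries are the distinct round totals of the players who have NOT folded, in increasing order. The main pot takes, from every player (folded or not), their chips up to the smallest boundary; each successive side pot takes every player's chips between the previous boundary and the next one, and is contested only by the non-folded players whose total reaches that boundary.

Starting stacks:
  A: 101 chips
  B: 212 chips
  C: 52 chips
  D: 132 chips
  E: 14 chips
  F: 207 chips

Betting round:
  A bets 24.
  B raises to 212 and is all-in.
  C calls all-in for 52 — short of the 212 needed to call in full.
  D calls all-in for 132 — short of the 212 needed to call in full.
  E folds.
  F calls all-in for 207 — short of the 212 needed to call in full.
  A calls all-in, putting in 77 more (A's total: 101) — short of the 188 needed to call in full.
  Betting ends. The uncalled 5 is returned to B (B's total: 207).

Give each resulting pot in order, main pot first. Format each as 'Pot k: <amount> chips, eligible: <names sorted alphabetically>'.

Pot 1: 260 chips, eligible: A, B, C, D, F
Pot 2: 196 chips, eligible: A, B, D, F
Pot 3: 93 chips, eligible: B, D, F
Pot 4: 150 chips, eligible: B, F

Derivation:
Contributions (after 5 returned to B): A=101, B=207, C=52, D=132, F=207
Folded: E
Pot levels (distinct totals of non-folded players): 52, 101, 132, 207
Layer 1-52: 52 each from A, B, C, D, F = 52*5 = 260 chips; eligible A, B, C, D, F
Layer 53-101: 49 each from A, B, D, F = 49*4 = 196 chips; eligible A, B, D, F
Layer 102-132: 31 each from B, D, F = 31*3 = 93 chips; eligible B, D, F
Layer 133-207: 75 each from B, F = 75*2 = 150 chips; eligible B, F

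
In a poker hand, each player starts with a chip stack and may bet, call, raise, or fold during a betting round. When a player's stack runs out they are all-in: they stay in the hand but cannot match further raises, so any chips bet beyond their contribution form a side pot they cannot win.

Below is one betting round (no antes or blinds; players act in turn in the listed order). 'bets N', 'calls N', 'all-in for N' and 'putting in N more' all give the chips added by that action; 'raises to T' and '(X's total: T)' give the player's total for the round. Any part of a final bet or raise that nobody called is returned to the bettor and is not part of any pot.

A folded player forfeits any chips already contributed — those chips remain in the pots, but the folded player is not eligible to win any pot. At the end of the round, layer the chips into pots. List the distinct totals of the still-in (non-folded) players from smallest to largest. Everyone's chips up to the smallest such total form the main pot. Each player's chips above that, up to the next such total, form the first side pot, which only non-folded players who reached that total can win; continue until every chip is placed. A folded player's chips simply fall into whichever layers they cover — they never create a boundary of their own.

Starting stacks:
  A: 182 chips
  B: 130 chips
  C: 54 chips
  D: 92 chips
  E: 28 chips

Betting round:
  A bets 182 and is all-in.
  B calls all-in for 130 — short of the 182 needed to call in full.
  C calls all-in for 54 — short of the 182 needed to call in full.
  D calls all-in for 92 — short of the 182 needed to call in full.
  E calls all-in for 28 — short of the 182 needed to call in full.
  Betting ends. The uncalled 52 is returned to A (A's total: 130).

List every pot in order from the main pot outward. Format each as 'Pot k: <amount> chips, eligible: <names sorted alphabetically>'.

Contributions (after 52 returned to A): A=130, B=130, C=54, D=92, E=28
Pot levels (distinct totals of non-folded players): 28, 54, 92, 130
Layer 1-28: 28 each from A, B, C, D, E = 28*5 = 140 chips; eligible A, B, C, D, E
Layer 29-54: 26 each from A, B, C, D = 26*4 = 104 chips; eligible A, B, C, D
Layer 55-92: 38 each from A, B, D = 38*3 = 114 chips; eligible A, B, D
Layer 93-130: 38 each from A, B = 38*2 = 76 chips; eligible A, B

Pot 1: 140 chips, eligible: A, B, C, D, E
Pot 2: 104 chips, eligible: A, B, C, D
Pot 3: 114 chips, eligible: A, B, D
Pot 4: 76 chips, eligible: A, B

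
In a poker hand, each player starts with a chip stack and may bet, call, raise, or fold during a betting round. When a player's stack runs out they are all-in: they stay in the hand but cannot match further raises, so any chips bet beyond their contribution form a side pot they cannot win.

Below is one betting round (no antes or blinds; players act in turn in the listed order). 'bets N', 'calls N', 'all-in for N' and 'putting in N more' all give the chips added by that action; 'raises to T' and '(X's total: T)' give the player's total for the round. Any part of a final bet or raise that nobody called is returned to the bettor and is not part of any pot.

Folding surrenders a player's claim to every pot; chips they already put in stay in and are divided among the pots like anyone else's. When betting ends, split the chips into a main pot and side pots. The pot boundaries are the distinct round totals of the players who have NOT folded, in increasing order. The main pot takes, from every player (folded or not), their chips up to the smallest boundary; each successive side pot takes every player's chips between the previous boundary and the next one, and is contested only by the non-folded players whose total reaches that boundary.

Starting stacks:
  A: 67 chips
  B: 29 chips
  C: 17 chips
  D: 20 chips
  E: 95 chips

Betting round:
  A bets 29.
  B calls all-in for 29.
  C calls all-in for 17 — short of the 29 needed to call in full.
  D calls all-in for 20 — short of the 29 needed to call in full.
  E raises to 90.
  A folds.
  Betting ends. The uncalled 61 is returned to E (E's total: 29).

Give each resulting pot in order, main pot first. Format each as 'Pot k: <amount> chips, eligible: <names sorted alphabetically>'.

Contributions (after 61 returned to E): A=29, B=29, C=17, D=20, E=29
Folded: A
Pot levels (distinct totals of non-folded players): 17, 20, 29
Layer 1-17: 17 each from A, B, C, D, E = 17*5 = 85 chips; eligible B, C, D, E
Layer 18-20: 3 each from A, B, D, E = 3*4 = 12 chips; eligible B, D, E
Layer 21-29: 9 each from A, B, E = 9*3 = 27 chips; eligible B, E

Pot 1: 85 chips, eligible: B, C, D, E
Pot 2: 12 chips, eligible: B, D, E
Pot 3: 27 chips, eligible: B, E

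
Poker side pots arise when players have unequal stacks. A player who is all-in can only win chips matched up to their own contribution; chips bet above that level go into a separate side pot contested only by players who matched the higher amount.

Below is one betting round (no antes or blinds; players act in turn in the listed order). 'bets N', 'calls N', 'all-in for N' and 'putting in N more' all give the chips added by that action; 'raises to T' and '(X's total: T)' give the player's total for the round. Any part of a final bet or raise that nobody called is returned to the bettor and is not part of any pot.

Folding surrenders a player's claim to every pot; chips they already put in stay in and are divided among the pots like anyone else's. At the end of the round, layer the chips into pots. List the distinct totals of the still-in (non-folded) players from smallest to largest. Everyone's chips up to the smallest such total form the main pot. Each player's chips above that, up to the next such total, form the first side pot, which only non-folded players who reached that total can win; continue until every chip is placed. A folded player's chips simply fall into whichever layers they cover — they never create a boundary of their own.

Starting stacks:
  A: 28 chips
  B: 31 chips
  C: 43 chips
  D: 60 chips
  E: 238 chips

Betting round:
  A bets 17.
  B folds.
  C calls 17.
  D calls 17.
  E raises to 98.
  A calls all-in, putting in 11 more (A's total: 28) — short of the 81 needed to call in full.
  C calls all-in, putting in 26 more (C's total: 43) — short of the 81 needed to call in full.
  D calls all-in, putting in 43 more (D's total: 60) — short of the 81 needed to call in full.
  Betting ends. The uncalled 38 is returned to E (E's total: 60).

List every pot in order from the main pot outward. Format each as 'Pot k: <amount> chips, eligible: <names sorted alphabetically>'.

Pot 1: 112 chips, eligible: A, C, D, E
Pot 2: 45 chips, eligible: C, D, E
Pot 3: 34 chips, eligible: D, E

Derivation:
Contributions (after 38 returned to E): A=28, C=43, D=60, E=60
Folded: B
Pot levels (distinct totals of non-folded players): 28, 43, 60
Layer 1-28: 28 each from A, C, D, E = 28*4 = 112 chips; eligible A, C, D, E
Layer 29-43: 15 each from C, D, E = 15*3 = 45 chips; eligible C, D, E
Layer 44-60: 17 each from D, E = 17*2 = 34 chips; eligible D, E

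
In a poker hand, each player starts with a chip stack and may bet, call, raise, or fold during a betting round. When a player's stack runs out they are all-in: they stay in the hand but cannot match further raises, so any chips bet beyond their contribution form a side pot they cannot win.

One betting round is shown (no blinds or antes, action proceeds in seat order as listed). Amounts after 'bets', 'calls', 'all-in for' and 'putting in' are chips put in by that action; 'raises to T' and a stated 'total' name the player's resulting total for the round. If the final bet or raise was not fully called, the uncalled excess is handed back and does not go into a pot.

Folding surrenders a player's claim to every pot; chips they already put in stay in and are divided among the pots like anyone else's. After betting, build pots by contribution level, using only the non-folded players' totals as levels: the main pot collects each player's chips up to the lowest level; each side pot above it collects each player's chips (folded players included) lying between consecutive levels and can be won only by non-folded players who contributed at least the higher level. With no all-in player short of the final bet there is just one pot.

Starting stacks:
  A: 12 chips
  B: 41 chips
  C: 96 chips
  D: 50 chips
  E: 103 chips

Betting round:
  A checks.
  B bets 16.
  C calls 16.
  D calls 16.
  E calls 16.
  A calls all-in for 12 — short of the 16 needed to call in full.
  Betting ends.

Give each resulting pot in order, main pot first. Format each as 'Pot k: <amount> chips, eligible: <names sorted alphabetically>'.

Contributions: A=12, B=16, C=16, D=16, E=16
Pot levels (distinct totals of non-folded players): 12, 16
Layer 1-12: 12 each from A, B, C, D, E = 12*5 = 60 chips; eligible A, B, C, D, E
Layer 13-16: 4 each from B, C, D, E = 4*4 = 16 chips; eligible B, C, D, E

Pot 1: 60 chips, eligible: A, B, C, D, E
Pot 2: 16 chips, eligible: B, C, D, E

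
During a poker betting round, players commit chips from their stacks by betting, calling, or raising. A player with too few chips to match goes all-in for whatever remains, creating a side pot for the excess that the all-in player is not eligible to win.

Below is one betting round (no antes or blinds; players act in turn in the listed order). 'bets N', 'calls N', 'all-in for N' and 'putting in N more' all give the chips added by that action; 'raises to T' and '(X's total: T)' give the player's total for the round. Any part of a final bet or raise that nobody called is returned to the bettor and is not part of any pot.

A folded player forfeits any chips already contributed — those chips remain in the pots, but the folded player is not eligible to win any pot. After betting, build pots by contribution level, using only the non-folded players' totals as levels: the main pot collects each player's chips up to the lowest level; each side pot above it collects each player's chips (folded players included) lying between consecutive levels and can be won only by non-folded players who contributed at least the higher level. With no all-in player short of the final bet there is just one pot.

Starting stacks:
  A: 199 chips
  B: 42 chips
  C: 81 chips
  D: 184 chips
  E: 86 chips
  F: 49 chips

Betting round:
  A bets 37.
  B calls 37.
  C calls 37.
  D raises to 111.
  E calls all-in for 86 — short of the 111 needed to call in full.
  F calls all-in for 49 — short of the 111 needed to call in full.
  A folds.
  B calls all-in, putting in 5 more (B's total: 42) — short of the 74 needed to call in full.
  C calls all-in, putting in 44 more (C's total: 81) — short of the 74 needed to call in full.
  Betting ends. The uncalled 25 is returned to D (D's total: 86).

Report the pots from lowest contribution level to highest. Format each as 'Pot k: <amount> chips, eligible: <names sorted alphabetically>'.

Pot 1: 247 chips, eligible: B, C, D, E, F
Pot 2: 28 chips, eligible: C, D, E, F
Pot 3: 96 chips, eligible: C, D, E
Pot 4: 10 chips, eligible: D, E

Derivation:
Contributions (after 25 returned to D): A=37, B=42, C=81, D=86, E=86, F=49
Folded: A
Pot levels (distinct totals of non-folded players): 42, 49, 81, 86
Layer 1-42: A 37 + B 42 + C 42 + D 42 + E 42 + F 42 = 247 chips; eligible B, C, D, E, F
Layer 43-49: 7 each from C, D, E, F = 7*4 = 28 chips; eligible C, D, E, F
Layer 50-81: 32 each from C, D, E = 32*3 = 96 chips; eligible C, D, E
Layer 82-86: 5 each from D, E = 5*2 = 10 chips; eligible D, E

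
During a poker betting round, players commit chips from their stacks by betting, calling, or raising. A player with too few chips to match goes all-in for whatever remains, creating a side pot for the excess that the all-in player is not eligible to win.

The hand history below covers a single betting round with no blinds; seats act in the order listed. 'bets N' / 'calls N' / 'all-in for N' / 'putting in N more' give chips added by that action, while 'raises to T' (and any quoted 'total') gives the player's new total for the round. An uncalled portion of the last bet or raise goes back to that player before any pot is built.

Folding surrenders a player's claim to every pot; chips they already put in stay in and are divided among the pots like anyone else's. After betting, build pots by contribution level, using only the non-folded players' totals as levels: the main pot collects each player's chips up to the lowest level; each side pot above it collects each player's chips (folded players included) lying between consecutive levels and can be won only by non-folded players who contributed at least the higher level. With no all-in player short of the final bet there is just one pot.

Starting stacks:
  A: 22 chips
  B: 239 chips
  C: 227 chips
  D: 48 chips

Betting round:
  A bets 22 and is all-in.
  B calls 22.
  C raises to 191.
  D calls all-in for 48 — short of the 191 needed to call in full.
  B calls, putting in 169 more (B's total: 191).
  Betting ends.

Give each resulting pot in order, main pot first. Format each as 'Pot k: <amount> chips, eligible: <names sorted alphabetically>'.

Contributions: A=22, B=191, C=191, D=48
Pot levels (distinct totals of non-folded players): 22, 48, 191
Layer 1-22: 22 each from A, B, C, D = 22*4 = 88 chips; eligible A, B, C, D
Layer 23-48: 26 each from B, C, D = 26*3 = 78 chips; eligible B, C, D
Layer 49-191: 143 each from B, C = 143*2 = 286 chips; eligible B, C

Pot 1: 88 chips, eligible: A, B, C, D
Pot 2: 78 chips, eligible: B, C, D
Pot 3: 286 chips, eligible: B, C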